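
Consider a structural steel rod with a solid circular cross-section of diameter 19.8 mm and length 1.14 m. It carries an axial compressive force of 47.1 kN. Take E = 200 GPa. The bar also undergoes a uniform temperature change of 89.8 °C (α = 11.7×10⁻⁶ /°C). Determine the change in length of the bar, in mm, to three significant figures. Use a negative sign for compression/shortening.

A = 307.9 mm².
δ_mech = NL/(AE) = -47100·1140/(307.9·200000) = -0.8719 mm.
δ_thermal = αLΔT = 11.7e-6·1140·89.8 = 1.198 mm.
δ = δ_mech + δ_thermal = 0.3258 mm.

0.326 mm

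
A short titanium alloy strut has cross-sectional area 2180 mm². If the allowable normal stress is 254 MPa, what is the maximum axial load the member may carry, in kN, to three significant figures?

554 kN

P_max = σ_allow · A = 254 · 2180 = 553700 N = 553.7 kN.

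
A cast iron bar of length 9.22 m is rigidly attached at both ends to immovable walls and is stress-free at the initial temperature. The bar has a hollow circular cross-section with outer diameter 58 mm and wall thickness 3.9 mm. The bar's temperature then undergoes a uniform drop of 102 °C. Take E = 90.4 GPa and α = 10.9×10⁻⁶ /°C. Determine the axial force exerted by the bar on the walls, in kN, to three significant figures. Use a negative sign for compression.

66.6 kN

Free thermal expansion αLΔT = 10.9e-6 · 9220 · -102 = -10.25 mm.
The walls impose strain ε = −(-10.25)/9220 = 1.1118e-03; σ = Eε = 90400 · 1.1118e-03 = 100.5 MPa.
Wall reaction R = σ·A = 100.5·662.8 = 66620 N = 66.62 kN.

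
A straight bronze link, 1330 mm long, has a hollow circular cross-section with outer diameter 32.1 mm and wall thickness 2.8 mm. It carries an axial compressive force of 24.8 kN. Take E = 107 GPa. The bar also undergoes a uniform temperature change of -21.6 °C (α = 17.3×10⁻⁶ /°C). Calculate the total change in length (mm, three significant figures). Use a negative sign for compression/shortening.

-1.69 mm

A = 257.7 mm².
δ_mech = NL/(AE) = -24800·1330/(257.7·107000) = -1.196 mm.
δ_thermal = αLΔT = 17.3e-6·1330·-21.6 = -0.497 mm.
δ = δ_mech + δ_thermal = -1.693 mm.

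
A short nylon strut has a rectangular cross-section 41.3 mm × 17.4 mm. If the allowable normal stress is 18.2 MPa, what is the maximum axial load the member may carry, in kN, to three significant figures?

A = 718.6 mm².
P_max = σ_allow · A = 18.2 · 718.6 = 13080 N = 13.08 kN.

13.1 kN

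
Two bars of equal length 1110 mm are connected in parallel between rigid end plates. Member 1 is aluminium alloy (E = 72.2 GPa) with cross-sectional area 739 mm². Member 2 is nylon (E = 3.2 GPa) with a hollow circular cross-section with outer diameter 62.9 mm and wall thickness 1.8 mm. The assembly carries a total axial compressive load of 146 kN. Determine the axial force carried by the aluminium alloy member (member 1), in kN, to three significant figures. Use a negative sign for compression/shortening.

A_2 = 345.5 mm².
Equal strain + equilibrium ⇒ each member carries load in proportion to AE: A₁E₁ = 53360000 N, A₂E₂ = 1106000 N, ΣAE = 54460000 N.
F₁ = P·A₁E₁/ΣAE = -146000·53360000/54460000 = -143000 N.

-143 kN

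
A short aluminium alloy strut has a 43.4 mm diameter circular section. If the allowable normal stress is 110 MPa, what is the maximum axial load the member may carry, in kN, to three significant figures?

A = 1479 mm².
P_max = σ_allow · A = 110 · 1479 = 162700 N = 162.7 kN.

163 kN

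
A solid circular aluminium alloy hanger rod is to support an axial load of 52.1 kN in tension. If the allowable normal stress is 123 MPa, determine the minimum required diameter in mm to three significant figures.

23.2 mm

Required area A ≥ P/σ_allow = 52100/123 = 423.6 mm².
For a solid circular section, d ≥ √(4A/π) = 23.22 mm.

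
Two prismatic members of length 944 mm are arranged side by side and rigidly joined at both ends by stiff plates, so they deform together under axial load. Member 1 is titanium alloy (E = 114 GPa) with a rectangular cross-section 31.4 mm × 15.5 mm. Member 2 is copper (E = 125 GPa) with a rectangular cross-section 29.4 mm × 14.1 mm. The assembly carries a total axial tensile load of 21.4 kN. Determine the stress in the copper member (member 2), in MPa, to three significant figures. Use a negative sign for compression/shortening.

24.9 MPa

A_1 = 486.7 mm².
A_2 = 414.5 mm².
Equal strain + equilibrium ⇒ each member carries load in proportion to AE: A₁E₁ = 55480000 N, A₂E₂ = 51820000 N, ΣAE = 107300000 N.
σ₂ = P·E₂/ΣAE = 21400·125000/107300000 = 24.93 MPa.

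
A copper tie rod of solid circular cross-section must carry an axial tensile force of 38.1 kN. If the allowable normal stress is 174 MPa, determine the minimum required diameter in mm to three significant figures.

16.7 mm

Required area A ≥ P/σ_allow = 38100/174 = 219 mm².
For a solid circular section, d ≥ √(4A/π) = 16.7 mm.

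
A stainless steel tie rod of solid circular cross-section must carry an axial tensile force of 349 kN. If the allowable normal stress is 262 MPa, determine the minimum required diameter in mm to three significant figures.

Required area A ≥ P/σ_allow = 349000/262 = 1332 mm².
For a solid circular section, d ≥ √(4A/π) = 41.18 mm.

41.2 mm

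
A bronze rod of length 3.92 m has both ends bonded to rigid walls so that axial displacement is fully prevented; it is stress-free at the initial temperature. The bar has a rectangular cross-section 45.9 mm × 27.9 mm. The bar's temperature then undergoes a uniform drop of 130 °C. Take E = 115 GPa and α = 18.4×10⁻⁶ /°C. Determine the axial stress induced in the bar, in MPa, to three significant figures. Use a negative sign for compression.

Free thermal expansion αLΔT = 18.4e-6 · 3920 · -130 = -9.377 mm.
The walls impose strain ε = −(-9.377)/3920 = 2.3920e-03; σ = Eε = 115000 · 2.3920e-03 = 275.1 MPa.

275 MPa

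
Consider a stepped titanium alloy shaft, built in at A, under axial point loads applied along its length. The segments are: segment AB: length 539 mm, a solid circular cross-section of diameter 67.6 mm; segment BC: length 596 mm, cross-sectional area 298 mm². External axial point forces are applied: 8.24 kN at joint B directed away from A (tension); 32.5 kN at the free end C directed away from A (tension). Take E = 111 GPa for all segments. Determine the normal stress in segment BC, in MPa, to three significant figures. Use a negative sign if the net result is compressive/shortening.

Internal axial forces (sectioning from the free end, tension +): N_BC = 32.5 kN, N_AB = 40.74 kN.
σ_BC = N_BC/A_BC = 32500/298 = 109.1 MPa.

109 MPa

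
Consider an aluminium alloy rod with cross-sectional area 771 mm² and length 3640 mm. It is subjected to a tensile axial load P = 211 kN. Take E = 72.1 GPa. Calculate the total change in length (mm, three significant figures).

13.8 mm

δ_mech = NL/(AE) = 211000·3640/(771·72100) = 13.82 mm.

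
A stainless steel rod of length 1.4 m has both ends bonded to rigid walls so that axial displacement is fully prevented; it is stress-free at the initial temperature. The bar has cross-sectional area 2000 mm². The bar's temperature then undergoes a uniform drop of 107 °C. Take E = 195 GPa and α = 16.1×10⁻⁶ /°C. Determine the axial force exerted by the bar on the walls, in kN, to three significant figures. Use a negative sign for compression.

Free thermal expansion αLΔT = 16.1e-6 · 1400 · -107 = -2.412 mm.
The walls impose strain ε = −(-2.412)/1400 = 1.7227e-03; σ = Eε = 195000 · 1.7227e-03 = 335.9 MPa.
Wall reaction R = σ·A = 335.9·2000 = 671900 N = 671.9 kN.

672 kN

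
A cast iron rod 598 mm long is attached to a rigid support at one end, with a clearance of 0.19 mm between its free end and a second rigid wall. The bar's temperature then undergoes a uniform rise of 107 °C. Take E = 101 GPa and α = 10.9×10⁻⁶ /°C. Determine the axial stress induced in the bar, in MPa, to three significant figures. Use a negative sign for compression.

-85.7 MPa

Free thermal expansion αLΔT = 10.9e-6 · 598 · 107 = 0.6974 mm.
The walls engage after the gap closes; constrained expansion = 0.6974 − 0.19 = 0.5074 mm.
The walls impose strain ε = −(0.5074)/598 = -8.4857e-04; σ = Eε = 101000 · -8.4857e-04 = -85.71 MPa.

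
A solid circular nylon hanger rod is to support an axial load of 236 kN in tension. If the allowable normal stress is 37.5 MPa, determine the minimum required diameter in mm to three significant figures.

Required area A ≥ P/σ_allow = 236000/37.5 = 6293 mm².
For a solid circular section, d ≥ √(4A/π) = 89.51 mm.

89.5 mm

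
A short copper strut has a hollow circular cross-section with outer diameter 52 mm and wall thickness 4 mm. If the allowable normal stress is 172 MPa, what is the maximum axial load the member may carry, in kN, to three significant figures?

104 kN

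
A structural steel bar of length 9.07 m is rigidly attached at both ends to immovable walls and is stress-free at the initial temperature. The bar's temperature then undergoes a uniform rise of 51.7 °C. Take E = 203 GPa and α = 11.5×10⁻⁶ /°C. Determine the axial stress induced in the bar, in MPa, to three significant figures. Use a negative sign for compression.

Free thermal expansion αLΔT = 11.5e-6 · 9070 · 51.7 = 5.393 mm.
The walls impose strain ε = −(5.393)/9070 = -5.9455e-04; σ = Eε = 203000 · -5.9455e-04 = -120.7 MPa.

-121 MPa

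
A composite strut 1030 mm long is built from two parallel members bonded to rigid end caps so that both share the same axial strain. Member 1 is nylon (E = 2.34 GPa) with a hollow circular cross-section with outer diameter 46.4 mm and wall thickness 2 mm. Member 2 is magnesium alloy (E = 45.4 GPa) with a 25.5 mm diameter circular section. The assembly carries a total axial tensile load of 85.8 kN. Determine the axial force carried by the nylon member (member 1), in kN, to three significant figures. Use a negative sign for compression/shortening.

2.35 kN

A_1 = 279 mm².
A_2 = 510.7 mm².
Equal strain + equilibrium ⇒ each member carries load in proportion to AE: A₁E₁ = 652800 N, A₂E₂ = 23190000 N, ΣAE = 23840000 N.
F₁ = P·A₁E₁/ΣAE = 85800·652800/23840000 = 2350 N.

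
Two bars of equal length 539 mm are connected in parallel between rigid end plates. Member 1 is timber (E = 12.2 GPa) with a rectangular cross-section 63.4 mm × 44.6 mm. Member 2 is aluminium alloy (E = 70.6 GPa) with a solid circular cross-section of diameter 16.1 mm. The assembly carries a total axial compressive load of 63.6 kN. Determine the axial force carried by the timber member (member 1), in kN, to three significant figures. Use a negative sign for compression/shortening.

-44.9 kN

A_1 = 2828 mm².
A_2 = 203.6 mm².
Equal strain + equilibrium ⇒ each member carries load in proportion to AE: A₁E₁ = 34500000 N, A₂E₂ = 14370000 N, ΣAE = 48870000 N.
F₁ = P·A₁E₁/ΣAE = -63600·34500000/48870000 = -44890 N.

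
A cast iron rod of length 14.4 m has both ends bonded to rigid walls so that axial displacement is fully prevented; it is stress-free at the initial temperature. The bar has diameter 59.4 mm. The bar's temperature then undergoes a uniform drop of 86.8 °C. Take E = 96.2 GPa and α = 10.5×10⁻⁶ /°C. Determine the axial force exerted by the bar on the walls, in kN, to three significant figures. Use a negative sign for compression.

Free thermal expansion αLΔT = 10.5e-6 · 14400 · -86.8 = -13.12 mm.
The walls impose strain ε = −(-13.12)/14400 = 9.1140e-04; σ = Eε = 96200 · 9.1140e-04 = 87.68 MPa.
Wall reaction R = σ·A = 87.68·2771 = 243000 N = 243 kN.

243 kN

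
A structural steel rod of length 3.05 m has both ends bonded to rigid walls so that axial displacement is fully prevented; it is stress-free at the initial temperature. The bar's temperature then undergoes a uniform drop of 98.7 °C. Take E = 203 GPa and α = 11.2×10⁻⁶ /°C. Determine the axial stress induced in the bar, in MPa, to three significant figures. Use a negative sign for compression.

Free thermal expansion αLΔT = 11.2e-6 · 3050 · -98.7 = -3.372 mm.
The walls impose strain ε = −(-3.372)/3050 = 1.1054e-03; σ = Eε = 203000 · 1.1054e-03 = 224.4 MPa.

224 MPa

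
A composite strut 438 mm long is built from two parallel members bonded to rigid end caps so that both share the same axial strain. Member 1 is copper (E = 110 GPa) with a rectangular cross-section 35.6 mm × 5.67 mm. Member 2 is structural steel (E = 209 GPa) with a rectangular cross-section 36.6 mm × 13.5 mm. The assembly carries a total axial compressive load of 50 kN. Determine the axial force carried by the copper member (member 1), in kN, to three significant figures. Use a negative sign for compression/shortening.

-8.85 kN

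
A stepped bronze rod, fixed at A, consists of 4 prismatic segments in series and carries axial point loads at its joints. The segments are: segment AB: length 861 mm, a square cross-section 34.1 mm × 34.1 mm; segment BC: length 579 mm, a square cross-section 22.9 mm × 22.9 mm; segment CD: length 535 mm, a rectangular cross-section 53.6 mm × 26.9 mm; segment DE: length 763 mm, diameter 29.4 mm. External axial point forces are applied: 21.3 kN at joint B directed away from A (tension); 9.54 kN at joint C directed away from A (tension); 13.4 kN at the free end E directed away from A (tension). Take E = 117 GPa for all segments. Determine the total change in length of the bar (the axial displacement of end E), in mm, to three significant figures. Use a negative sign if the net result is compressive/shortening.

Internal axial forces (sectioning from the free end, tension +): N_DE = 13.4 kN, N_CD = 13.4 kN, N_BC = 22.94 kN, N_AB = 44.24 kN.
A_AB = 1163 mm².
A_BC = 524.4 mm².
A_CD = 1442 mm².
A_DE = 678.9 mm².
δ_AB = 44240·861/(1163·117000) = 0.28 mm
δ_BC = 22940·579/(524.4·117000) = 0.2165 mm
δ_CD = 13400·535/(1442·117000) = 0.0425 mm
δ_DE = 13400·763/(678.9·117000) = 0.1287 mm
δ = Σδ_i = 0.6677 mm.

0.668 mm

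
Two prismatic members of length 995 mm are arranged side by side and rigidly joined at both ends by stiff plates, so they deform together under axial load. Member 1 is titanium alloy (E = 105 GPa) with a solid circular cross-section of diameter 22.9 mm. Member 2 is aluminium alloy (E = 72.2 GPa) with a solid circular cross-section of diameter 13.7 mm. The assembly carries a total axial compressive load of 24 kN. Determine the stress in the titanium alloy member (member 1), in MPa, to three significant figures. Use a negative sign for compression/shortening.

A_1 = 411.9 mm².
A_2 = 147.4 mm².
Equal strain + equilibrium ⇒ each member carries load in proportion to AE: A₁E₁ = 43250000 N, A₂E₂ = 10640000 N, ΣAE = 53890000 N.
σ₁ = P·E₁/ΣAE = -24000·105000/53890000 = -46.76 MPa.

-46.8 MPa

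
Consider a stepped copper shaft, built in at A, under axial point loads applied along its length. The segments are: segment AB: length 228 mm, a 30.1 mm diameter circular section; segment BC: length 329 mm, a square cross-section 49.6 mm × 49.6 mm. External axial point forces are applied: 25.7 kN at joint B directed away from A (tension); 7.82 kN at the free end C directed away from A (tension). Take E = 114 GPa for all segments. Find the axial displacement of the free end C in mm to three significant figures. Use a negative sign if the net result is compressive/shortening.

Internal axial forces (sectioning from the free end, tension +): N_BC = 7.82 kN, N_AB = 33.52 kN.
A_AB = 711.6 mm².
A_BC = 2460 mm².
δ_AB = 33520·228/(711.6·114000) = 0.09421 mm
δ_BC = 7820·329/(2460·114000) = 0.009173 mm
δ = Σδ_i = 0.1034 mm.

0.103 mm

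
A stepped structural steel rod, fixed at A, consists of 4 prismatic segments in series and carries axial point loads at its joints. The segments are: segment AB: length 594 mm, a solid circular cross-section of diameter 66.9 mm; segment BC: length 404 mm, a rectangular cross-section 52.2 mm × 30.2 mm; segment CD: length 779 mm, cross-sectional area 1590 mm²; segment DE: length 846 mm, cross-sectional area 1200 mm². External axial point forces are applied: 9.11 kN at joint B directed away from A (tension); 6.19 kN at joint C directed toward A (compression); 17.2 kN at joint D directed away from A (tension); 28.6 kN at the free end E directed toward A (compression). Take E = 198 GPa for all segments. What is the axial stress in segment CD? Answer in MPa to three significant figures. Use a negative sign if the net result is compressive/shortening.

Internal axial forces (sectioning from the free end, tension +): N_DE = -28.6 kN, N_CD = -11.4 kN, N_BC = -17.59 kN, N_AB = -8.48 kN.
σ_CD = N_CD/A_CD = -11400/1590 = -7.17 MPa.

-7.17 MPa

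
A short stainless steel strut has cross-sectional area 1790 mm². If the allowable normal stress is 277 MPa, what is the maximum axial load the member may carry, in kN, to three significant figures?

496 kN

P_max = σ_allow · A = 277 · 1790 = 495800 N = 495.8 kN.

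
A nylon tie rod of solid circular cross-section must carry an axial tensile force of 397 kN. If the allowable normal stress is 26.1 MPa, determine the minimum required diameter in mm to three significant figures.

139 mm

Required area A ≥ P/σ_allow = 397000/26.1 = 15210 mm².
For a solid circular section, d ≥ √(4A/π) = 139.2 mm.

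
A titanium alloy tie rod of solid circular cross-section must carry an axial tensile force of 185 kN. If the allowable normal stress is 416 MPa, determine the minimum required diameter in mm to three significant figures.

23.8 mm

Required area A ≥ P/σ_allow = 185000/416 = 444.7 mm².
For a solid circular section, d ≥ √(4A/π) = 23.8 mm.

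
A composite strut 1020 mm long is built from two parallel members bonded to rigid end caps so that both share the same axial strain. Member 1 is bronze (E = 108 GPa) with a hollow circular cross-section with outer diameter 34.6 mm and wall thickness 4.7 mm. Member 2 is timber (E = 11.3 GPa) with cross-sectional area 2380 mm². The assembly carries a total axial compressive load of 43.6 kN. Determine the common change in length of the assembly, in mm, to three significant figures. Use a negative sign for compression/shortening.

-0.596 mm

A_1 = 441.5 mm².
Equal strain + equilibrium ⇒ each member carries load in proportion to AE: A₁E₁ = 47680000 N, A₂E₂ = 26890000 N, ΣAE = 74570000 N.
δ = PL/ΣAE = -43600·1020/74570000 = -0.5963 mm.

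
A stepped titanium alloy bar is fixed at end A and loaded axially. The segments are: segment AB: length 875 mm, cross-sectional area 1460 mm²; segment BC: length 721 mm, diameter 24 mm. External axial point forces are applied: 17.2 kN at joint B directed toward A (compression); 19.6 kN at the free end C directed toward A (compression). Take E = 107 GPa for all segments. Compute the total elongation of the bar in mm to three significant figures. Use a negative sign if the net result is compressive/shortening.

Internal axial forces (sectioning from the free end, tension +): N_BC = -19.6 kN, N_AB = -36.8 kN.
A_BC = 452.4 mm².
δ_AB = -36800·875/(1460·107000) = -0.2061 mm
δ_BC = -19600·721/(452.4·107000) = -0.2919 mm
δ = Σδ_i = -0.4981 mm.

-0.498 mm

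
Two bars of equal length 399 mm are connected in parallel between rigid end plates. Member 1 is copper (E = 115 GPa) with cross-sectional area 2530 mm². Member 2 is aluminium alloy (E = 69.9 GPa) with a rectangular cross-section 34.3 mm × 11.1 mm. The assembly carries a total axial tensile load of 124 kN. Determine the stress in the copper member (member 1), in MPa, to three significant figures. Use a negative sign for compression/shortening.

A_2 = 380.7 mm².
Equal strain + equilibrium ⇒ each member carries load in proportion to AE: A₁E₁ = 291000000 N, A₂E₂ = 26610000 N, ΣAE = 317600000 N.
σ₁ = P·E₁/ΣAE = 124000·115000/317600000 = 44.9 MPa.

44.9 MPa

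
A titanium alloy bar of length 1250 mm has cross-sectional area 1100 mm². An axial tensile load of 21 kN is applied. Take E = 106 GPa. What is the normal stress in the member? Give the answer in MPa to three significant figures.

σ = N/A = 21000/1100 = 19.09 MPa.

19.1 MPa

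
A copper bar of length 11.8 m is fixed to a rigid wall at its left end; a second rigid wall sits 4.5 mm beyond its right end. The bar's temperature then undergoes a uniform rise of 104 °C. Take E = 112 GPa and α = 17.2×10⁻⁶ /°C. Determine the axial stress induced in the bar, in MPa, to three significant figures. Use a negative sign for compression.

Free thermal expansion αLΔT = 17.2e-6 · 11800 · 104 = 21.11 mm.
The walls engage after the gap closes; constrained expansion = 21.11 − 4.5 = 16.61 mm.
The walls impose strain ε = −(16.61)/11800 = -1.4074e-03; σ = Eε = 112000 · -1.4074e-03 = -157.6 MPa.

-158 MPa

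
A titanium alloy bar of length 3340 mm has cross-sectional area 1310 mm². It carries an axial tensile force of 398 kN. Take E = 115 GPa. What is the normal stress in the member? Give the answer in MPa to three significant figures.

σ = N/A = 398000/1310 = 303.8 MPa.

304 MPa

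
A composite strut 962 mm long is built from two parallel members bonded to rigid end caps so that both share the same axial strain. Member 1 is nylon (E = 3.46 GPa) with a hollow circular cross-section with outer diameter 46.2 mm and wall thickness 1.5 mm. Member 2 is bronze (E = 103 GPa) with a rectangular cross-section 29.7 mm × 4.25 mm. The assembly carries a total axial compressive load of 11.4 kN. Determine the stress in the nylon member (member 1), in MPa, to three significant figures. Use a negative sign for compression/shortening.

A_1 = 210.6 mm².
A_2 = 126.2 mm².
Equal strain + equilibrium ⇒ each member carries load in proportion to AE: A₁E₁ = 728800 N, A₂E₂ = 13000000 N, ΣAE = 13730000 N.
σ₁ = P·E₁/ΣAE = -11400·3460/13730000 = -2.873 MPa.

-2.87 MPa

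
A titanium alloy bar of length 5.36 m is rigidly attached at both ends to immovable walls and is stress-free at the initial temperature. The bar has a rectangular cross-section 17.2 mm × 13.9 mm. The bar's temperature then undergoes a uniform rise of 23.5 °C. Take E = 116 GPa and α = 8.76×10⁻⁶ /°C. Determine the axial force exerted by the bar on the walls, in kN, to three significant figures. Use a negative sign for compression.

Free thermal expansion αLΔT = 8.76e-6 · 5360 · 23.5 = 1.103 mm.
The walls impose strain ε = −(1.103)/5360 = -2.0586e-04; σ = Eε = 116000 · -2.0586e-04 = -23.88 MPa.
Wall reaction R = σ·A = -23.88·239.1 = -5709 N = -5.709 kN.

-5.71 kN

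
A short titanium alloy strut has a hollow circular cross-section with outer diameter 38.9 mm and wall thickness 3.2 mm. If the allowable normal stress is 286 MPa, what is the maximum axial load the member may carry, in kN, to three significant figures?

A = 358.9 mm².
P_max = σ_allow · A = 286 · 358.9 = 102600 N = 102.6 kN.

103 kN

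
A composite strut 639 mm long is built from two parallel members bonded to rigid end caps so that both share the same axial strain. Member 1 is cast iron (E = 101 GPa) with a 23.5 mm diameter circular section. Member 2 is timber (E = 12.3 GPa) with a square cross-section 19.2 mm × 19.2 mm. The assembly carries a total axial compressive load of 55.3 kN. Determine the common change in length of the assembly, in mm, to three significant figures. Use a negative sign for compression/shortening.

A_1 = 433.7 mm².
A_2 = 368.6 mm².
Equal strain + equilibrium ⇒ each member carries load in proportion to AE: A₁E₁ = 43810000 N, A₂E₂ = 4534000 N, ΣAE = 48340000 N.
δ = PL/ΣAE = -55300·639/48340000 = -0.731 mm.

-0.731 mm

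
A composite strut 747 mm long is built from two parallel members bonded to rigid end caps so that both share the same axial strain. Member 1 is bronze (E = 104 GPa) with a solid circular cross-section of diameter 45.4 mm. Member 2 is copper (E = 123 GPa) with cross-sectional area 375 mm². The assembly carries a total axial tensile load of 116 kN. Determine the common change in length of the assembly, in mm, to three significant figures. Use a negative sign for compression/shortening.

0.404 mm

A_1 = 1619 mm².
Equal strain + equilibrium ⇒ each member carries load in proportion to AE: A₁E₁ = 168400000 N, A₂E₂ = 46120000 N, ΣAE = 214500000 N.
δ = PL/ΣAE = 116000·747/214500000 = 0.404 mm.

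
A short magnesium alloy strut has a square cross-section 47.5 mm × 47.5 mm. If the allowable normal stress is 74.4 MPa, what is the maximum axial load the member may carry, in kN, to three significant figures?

A = 2256 mm².
P_max = σ_allow · A = 74.4 · 2256 = 167900 N = 167.9 kN.

168 kN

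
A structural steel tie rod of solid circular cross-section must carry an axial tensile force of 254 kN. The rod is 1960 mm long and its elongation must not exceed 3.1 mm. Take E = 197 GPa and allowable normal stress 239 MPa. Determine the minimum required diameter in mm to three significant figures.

Required area A ≥ P/σ_allow = 254000/239 = 1063 mm².
For a solid circular section, d ≥ √(4A/π) = 36.79 mm.
Elongation limit: A ≥ PL/(Eδ_allow) = 254000·1960/(197000·3.1) = 815.2 mm² ⇒ d ≥ 32.22 mm.
The stress limit governs.

36.8 mm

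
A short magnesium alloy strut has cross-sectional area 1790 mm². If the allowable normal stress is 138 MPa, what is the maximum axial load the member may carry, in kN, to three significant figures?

247 kN

P_max = σ_allow · A = 138 · 1790 = 247000 N = 247 kN.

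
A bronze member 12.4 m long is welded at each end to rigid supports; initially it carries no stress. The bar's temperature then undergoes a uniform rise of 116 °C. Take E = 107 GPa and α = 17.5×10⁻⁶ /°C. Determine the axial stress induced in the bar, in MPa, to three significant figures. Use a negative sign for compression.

Free thermal expansion αLΔT = 17.5e-6 · 12400 · 116 = 25.17 mm.
The walls impose strain ε = −(25.17)/12400 = -2.0300e-03; σ = Eε = 107000 · -2.0300e-03 = -217.2 MPa.

-217 MPa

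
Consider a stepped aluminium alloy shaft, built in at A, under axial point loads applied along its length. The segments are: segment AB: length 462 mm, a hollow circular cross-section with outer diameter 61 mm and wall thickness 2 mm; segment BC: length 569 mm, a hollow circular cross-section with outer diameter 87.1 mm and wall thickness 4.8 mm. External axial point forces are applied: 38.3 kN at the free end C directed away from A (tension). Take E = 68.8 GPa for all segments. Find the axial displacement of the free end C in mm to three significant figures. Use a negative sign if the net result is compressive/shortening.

Internal axial forces (sectioning from the free end, tension +): N_BC = 38.3 kN, N_AB = 38.3 kN.
A_AB = 370.7 mm².
A_BC = 1241 mm².
δ_AB = 38300·462/(370.7·68800) = 0.6938 mm
δ_BC = 38300·569/(1241·68800) = 0.2552 mm
δ = Σδ_i = 0.949 mm.

0.949 mm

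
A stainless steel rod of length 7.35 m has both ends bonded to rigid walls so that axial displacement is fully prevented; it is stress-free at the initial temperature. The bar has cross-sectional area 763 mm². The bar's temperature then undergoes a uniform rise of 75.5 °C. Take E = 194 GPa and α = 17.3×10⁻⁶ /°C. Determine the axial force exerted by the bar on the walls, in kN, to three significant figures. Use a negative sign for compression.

-193 kN

Free thermal expansion αLΔT = 17.3e-6 · 7350 · 75.5 = 9.6 mm.
The walls impose strain ε = −(9.6)/7350 = -1.3062e-03; σ = Eε = 194000 · -1.3062e-03 = -253.4 MPa.
Wall reaction R = σ·A = -253.4·763 = -193300 N = -193.3 kN.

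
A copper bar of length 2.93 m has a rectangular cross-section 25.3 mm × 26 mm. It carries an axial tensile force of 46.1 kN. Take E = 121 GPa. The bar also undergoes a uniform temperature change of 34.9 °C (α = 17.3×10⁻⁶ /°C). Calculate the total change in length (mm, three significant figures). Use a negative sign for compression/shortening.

A = 657.8 mm².
δ_mech = NL/(AE) = 46100·2930/(657.8·121000) = 1.697 mm.
δ_thermal = αLΔT = 17.3e-6·2930·34.9 = 1.769 mm.
δ = δ_mech + δ_thermal = 3.466 mm.

3.47 mm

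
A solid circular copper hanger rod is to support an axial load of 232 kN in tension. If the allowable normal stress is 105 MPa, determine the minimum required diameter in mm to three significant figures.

53.0 mm

Required area A ≥ P/σ_allow = 232000/105 = 2210 mm².
For a solid circular section, d ≥ √(4A/π) = 53.04 mm.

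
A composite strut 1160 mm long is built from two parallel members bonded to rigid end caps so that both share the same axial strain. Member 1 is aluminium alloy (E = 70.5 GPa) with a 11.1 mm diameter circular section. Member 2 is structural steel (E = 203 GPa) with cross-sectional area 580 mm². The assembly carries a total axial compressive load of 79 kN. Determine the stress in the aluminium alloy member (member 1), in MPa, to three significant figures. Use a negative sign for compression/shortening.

A_1 = 96.77 mm².
Equal strain + equilibrium ⇒ each member carries load in proportion to AE: A₁E₁ = 6822000 N, A₂E₂ = 117700000 N, ΣAE = 124600000 N.
σ₁ = P·E₁/ΣAE = -79000·70500/124600000 = -44.71 MPa.

-44.7 MPa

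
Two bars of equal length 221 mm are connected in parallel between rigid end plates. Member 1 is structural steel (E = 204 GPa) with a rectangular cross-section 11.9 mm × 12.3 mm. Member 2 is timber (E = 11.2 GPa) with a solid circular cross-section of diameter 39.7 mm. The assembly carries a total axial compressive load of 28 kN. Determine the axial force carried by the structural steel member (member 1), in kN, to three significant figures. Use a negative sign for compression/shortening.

A_1 = 146.4 mm².
A_2 = 1238 mm².
Equal strain + equilibrium ⇒ each member carries load in proportion to AE: A₁E₁ = 29860000 N, A₂E₂ = 13860000 N, ΣAE = 43720000 N.
F₁ = P·A₁E₁/ΣAE = -28000·29860000/43720000 = -19120 N.

-19.1 kN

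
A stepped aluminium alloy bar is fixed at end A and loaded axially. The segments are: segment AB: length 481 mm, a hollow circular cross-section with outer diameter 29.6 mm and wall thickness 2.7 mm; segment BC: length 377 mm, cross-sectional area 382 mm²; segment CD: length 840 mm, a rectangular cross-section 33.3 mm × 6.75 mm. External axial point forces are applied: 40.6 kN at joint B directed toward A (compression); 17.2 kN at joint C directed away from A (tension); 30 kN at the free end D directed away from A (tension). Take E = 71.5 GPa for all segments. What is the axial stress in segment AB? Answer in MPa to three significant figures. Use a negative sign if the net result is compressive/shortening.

Internal axial forces (sectioning from the free end, tension +): N_CD = 30 kN, N_BC = 47.2 kN, N_AB = 6.6 kN.
A_AB = 228.2 mm².
σ_AB = N_AB/A_AB = 6600/228.2 = 28.93 MPa.

28.9 MPa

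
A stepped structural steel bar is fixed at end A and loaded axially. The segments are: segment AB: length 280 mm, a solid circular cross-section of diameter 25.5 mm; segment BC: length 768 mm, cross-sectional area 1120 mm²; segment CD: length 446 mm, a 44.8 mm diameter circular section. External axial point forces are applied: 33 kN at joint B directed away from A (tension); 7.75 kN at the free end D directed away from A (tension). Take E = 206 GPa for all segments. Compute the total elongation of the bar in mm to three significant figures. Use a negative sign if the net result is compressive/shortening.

0.145 mm

Internal axial forces (sectioning from the free end, tension +): N_CD = 7.75 kN, N_BC = 7.75 kN, N_AB = 40.75 kN.
A_AB = 510.7 mm².
A_CD = 1576 mm².
δ_AB = 40750·280/(510.7·206000) = 0.1085 mm
δ_BC = 7750·768/(1120·206000) = 0.0258 mm
δ_CD = 7750·446/(1576·206000) = 0.01064 mm
δ = Σδ_i = 0.1449 mm.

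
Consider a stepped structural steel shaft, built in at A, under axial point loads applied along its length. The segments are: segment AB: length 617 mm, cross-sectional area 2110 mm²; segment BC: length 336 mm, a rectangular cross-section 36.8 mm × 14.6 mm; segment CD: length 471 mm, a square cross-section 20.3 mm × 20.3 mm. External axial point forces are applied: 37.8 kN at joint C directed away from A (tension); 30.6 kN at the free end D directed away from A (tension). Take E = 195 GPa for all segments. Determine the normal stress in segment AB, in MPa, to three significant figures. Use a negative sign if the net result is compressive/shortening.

32.4 MPa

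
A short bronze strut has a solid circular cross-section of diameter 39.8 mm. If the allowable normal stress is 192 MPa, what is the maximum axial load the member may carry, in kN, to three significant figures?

239 kN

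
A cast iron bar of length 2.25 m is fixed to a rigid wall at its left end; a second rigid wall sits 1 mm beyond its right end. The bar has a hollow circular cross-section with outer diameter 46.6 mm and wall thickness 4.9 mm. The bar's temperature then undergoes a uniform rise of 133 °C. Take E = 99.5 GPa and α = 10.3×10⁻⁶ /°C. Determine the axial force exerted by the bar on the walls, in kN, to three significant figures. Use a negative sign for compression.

Free thermal expansion αLΔT = 10.3e-6 · 2250 · 133 = 3.082 mm.
The walls engage after the gap closes; constrained expansion = 3.082 − 1 = 2.082 mm.
The walls impose strain ε = −(2.082)/2250 = -9.2546e-04; σ = Eε = 99500 · -9.2546e-04 = -92.08 MPa.
Wall reaction R = σ·A = -92.08·641.9 = -59110 N = -59.11 kN.

-59.1 kN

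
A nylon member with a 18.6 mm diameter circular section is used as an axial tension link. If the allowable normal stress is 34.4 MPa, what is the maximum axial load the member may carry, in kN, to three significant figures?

A = 271.7 mm².
P_max = σ_allow · A = 34.4 · 271.7 = 9347 N = 9.347 kN.

9.35 kN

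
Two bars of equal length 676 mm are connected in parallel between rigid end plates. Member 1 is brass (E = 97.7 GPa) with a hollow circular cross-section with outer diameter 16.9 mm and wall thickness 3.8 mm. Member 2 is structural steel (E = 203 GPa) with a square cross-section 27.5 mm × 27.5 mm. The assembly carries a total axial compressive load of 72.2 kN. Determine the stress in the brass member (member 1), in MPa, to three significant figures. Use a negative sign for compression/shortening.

A_1 = 156.4 mm².
A_2 = 756.2 mm².
Equal strain + equilibrium ⇒ each member carries load in proportion to AE: A₁E₁ = 15280000 N, A₂E₂ = 153500000 N, ΣAE = 168800000 N.
σ₁ = P·E₁/ΣAE = -72200·97700/168800000 = -41.79 MPa.

-41.8 MPa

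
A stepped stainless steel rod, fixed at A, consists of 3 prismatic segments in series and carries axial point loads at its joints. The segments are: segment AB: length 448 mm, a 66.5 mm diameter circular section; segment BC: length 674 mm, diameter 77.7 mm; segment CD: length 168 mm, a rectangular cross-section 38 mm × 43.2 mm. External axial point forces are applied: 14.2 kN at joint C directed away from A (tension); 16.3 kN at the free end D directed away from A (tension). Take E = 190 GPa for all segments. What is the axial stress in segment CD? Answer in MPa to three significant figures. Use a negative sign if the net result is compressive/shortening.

9.93 MPa

Internal axial forces (sectioning from the free end, tension +): N_CD = 16.3 kN, N_BC = 30.5 kN, N_AB = 30.5 kN.
A_CD = 1642 mm².
σ_CD = N_CD/A_CD = 16300/1642 = 9.929 MPa.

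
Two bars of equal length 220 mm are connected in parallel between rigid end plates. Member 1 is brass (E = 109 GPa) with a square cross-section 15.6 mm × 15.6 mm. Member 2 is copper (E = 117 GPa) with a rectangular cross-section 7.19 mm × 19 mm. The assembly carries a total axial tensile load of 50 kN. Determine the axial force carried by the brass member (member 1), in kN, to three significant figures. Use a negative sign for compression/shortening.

A_1 = 243.4 mm².
A_2 = 136.6 mm².
Equal strain + equilibrium ⇒ each member carries load in proportion to AE: A₁E₁ = 26530000 N, A₂E₂ = 15980000 N, ΣAE = 42510000 N.
F₁ = P·A₁E₁/ΣAE = 50000·26530000/42510000 = 31200 N.

31.2 kN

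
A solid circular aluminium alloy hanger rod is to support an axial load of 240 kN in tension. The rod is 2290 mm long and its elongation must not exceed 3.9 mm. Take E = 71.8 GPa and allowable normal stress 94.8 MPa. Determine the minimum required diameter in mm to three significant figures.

56.8 mm

Required area A ≥ P/σ_allow = 240000/94.8 = 2532 mm².
For a solid circular section, d ≥ √(4A/π) = 56.77 mm.
Elongation limit: A ≥ PL/(Eδ_allow) = 240000·2290/(71800·3.9) = 1963 mm² ⇒ d ≥ 49.99 mm.
The stress limit governs.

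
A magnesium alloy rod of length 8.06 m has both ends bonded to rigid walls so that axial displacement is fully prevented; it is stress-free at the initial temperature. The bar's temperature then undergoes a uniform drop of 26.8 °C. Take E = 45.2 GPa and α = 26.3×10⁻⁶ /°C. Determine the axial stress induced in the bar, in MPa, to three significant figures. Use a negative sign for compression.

Free thermal expansion αLΔT = 26.3e-6 · 8060 · -26.8 = -5.681 mm.
The walls impose strain ε = −(-5.681)/8060 = 7.0484e-04; σ = Eε = 45200 · 7.0484e-04 = 31.86 MPa.

31.9 MPa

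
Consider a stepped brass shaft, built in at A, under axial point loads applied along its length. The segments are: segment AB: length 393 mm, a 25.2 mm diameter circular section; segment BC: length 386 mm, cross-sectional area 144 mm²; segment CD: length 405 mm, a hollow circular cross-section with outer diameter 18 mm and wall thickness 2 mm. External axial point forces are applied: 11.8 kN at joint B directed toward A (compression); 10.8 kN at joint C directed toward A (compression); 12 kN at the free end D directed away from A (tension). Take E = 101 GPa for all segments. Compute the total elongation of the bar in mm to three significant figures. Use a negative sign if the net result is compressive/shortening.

0.428 mm

Internal axial forces (sectioning from the free end, tension +): N_CD = 12 kN, N_BC = 1.2 kN, N_AB = -10.6 kN.
A_AB = 498.8 mm².
A_CD = 100.5 mm².
δ_AB = -10600·393/(498.8·101000) = -0.0827 mm
δ_BC = 1200·386/(144·101000) = 0.03185 mm
δ_CD = 12000·405/(100.5·101000) = 0.4786 mm
δ = Σδ_i = 0.4278 mm.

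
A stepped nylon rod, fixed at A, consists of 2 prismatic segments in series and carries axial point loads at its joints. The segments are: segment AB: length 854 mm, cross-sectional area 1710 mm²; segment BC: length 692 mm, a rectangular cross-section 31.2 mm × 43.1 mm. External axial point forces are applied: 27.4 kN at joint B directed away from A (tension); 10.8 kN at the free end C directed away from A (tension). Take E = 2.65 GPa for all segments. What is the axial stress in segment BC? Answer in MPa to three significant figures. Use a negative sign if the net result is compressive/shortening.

8.03 MPa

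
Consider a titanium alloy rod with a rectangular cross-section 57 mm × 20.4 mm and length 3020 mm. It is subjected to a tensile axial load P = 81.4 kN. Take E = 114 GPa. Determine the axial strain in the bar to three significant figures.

6.14e-04

A = 1163 mm².
σ = N/A = 70 MPa; ε = σ/E = 70/114000 = 6.141e-04.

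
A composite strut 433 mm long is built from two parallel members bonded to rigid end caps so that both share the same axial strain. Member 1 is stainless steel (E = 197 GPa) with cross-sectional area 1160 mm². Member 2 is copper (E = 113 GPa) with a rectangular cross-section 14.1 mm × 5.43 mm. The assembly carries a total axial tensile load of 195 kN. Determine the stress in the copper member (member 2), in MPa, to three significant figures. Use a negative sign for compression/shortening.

92.9 MPa

A_2 = 76.56 mm².
Equal strain + equilibrium ⇒ each member carries load in proportion to AE: A₁E₁ = 228500000 N, A₂E₂ = 8652000 N, ΣAE = 237200000 N.
σ₂ = P·E₂/ΣAE = 195000·113000/237200000 = 92.91 MPa.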